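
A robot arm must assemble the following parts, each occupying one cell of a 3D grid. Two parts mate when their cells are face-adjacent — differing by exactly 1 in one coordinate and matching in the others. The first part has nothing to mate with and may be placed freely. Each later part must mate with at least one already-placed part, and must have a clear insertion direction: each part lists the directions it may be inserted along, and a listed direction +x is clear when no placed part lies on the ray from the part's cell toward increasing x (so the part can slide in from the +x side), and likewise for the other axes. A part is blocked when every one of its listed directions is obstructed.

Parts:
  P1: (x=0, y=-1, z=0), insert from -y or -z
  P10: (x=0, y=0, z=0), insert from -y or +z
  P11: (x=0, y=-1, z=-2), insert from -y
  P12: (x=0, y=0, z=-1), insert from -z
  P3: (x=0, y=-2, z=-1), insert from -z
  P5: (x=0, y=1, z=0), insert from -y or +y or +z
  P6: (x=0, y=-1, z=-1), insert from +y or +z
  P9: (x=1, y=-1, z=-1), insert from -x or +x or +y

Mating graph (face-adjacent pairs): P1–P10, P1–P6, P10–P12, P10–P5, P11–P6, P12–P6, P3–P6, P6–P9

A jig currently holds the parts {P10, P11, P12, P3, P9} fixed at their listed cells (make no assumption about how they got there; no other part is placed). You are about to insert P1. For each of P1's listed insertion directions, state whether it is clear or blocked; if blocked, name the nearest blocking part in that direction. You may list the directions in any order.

-y: clear; -z: blocked by P11

-y: ray from P1(0, -1, 0) has no placed part ⇒ clear
-z: nearest on ray is P11@(0, -1, -2) ⇒ blocked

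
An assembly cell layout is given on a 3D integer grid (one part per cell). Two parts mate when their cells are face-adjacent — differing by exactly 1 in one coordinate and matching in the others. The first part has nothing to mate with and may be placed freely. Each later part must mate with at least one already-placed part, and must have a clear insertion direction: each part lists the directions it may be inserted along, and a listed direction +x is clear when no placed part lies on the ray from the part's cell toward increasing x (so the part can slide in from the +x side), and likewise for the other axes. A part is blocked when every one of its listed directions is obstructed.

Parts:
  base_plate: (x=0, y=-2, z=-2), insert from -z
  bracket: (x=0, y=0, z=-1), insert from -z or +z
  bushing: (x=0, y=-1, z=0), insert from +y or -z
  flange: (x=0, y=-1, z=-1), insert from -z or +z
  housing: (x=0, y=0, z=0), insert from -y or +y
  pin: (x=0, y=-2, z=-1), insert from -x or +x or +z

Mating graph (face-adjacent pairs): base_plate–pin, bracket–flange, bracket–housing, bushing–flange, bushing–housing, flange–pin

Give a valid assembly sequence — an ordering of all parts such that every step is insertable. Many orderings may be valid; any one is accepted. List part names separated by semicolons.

1. flange@(0, -1, -1) [-z clear] — {flange}
2. bushing@(0, -1, 0) [+y clear] — {bushing, flange}
3. housing@(0, 0, 0) [+y clear] — {bushing, flange, housing}
4. bracket@(0, 0, -1) [-z clear] — {bracket, bushing, flange, housing}
5. pin@(0, -2, -1) [-x clear] — {bracket, bushing, flange, housing, pin}
6. base_plate@(0, -2, -2) [-z clear] — {base_plate, bracket, bushing, flange, housing, pin}

flange; bushing; housing; bracket; pin; base_plate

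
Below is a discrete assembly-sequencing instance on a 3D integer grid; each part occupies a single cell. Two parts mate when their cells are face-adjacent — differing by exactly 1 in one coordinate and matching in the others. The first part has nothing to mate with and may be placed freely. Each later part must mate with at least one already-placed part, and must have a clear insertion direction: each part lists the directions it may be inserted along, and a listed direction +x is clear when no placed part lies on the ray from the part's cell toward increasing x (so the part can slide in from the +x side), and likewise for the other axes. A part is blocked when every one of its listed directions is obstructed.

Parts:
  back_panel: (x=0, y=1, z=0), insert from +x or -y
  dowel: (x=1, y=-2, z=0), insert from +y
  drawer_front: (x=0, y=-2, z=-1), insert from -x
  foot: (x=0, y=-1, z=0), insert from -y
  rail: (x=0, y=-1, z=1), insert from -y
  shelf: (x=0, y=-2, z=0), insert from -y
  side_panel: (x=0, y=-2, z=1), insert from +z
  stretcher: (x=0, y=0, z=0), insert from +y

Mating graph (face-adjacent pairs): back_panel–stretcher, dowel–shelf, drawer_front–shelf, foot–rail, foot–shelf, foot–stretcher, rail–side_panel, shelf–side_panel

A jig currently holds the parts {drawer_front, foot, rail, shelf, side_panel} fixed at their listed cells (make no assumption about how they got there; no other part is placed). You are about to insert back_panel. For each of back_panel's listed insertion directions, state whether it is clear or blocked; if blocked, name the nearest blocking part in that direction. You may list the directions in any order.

+x: ray from back_panel(0, 1, 0) has no placed part ⇒ clear
-y: nearest on ray is foot@(0, -1, 0) ⇒ blocked

+x: clear; -y: blocked by foot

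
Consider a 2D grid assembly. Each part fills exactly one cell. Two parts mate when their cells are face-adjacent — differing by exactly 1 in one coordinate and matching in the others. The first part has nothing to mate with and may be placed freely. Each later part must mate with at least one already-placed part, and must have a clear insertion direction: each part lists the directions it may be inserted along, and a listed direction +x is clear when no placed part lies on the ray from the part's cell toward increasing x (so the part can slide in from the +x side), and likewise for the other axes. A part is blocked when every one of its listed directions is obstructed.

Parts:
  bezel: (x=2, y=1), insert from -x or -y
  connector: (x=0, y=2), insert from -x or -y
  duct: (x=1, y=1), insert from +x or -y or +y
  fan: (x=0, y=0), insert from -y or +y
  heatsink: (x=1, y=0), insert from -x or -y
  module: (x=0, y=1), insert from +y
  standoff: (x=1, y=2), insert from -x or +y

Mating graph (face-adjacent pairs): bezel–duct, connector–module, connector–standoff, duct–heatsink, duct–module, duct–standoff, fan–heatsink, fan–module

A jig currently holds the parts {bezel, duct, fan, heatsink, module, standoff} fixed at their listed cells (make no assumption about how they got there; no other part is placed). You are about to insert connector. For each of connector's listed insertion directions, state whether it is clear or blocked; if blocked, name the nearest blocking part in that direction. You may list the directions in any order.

-x: ray from connector(0, 2) has no placed part ⇒ clear
-y: nearest on ray is module@(0, 1) ⇒ blocked

-x: clear; -y: blocked by module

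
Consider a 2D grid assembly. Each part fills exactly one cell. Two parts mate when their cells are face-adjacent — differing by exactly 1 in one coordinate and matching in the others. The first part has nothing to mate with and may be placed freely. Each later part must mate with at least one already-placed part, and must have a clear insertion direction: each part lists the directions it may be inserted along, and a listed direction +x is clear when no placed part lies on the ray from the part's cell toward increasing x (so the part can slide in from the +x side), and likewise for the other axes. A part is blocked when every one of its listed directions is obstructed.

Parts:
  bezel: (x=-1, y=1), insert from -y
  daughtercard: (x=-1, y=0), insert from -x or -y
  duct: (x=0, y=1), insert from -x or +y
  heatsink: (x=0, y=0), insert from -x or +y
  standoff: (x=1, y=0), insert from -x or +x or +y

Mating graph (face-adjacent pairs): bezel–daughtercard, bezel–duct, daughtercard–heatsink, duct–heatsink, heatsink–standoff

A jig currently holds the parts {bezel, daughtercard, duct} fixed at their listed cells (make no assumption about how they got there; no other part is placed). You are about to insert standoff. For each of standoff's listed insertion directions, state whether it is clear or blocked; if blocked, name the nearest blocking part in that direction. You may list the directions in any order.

+x: clear; +y: clear; -x: blocked by daughtercard

-x: nearest on ray is daughtercard@(-1, 0) ⇒ blocked
+x: ray from standoff(1, 0) has no placed part ⇒ clear
+y: ray from standoff(1, 0) has no placed part ⇒ clear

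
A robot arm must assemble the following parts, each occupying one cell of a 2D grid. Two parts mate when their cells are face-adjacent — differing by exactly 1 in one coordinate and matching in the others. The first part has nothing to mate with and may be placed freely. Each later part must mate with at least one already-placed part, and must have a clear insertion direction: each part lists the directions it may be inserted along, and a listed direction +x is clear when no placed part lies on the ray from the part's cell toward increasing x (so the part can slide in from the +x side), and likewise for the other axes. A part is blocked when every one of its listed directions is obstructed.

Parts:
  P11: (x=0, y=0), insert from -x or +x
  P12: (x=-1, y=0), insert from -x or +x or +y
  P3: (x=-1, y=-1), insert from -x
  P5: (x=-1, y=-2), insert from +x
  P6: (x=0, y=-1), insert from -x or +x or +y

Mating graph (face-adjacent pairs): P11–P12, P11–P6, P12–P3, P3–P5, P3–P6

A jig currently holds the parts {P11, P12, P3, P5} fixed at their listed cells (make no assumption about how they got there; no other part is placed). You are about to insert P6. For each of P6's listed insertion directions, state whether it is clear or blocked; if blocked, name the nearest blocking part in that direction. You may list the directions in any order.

+x: clear; +y: blocked by P11; -x: blocked by P3

-x: nearest on ray is P3@(-1, -1) ⇒ blocked
+x: ray from P6(0, -1) has no placed part ⇒ clear
+y: nearest on ray is P11@(0, 0) ⇒ blocked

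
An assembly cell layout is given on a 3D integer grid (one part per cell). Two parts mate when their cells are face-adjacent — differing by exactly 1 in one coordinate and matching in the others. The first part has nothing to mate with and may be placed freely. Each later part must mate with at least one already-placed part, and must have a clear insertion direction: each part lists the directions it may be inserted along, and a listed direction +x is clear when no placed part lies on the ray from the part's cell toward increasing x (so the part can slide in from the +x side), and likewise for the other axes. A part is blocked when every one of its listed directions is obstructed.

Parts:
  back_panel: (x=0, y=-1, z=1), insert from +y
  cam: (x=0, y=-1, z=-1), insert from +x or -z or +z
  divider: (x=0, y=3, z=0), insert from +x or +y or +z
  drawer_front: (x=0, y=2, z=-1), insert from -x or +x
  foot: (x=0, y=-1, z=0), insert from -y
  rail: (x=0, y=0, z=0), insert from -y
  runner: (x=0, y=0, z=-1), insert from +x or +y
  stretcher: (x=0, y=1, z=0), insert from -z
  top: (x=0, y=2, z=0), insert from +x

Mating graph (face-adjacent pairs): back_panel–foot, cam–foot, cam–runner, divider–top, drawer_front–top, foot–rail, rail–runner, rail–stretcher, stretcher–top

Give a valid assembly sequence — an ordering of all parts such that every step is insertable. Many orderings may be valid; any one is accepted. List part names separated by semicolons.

divider; top; drawer_front; stretcher; rail; runner; cam; foot; back_panel

1. divider@(0, 3, 0) [+x clear] — {divider}
2. top@(0, 2, 0) [+x clear] — {divider, top}
3. drawer_front@(0, 2, -1) [-x clear] — {divider, drawer_front, top}
4. stretcher@(0, 1, 0) [-z clear] — {divider, drawer_front, stretcher, top}
5. rail@(0, 0, 0) [-y clear] — {divider, drawer_front, rail, stretcher, top}
6. runner@(0, 0, -1) [+x clear] — {divider, drawer_front, rail, runner, stretcher, top}
7. cam@(0, -1, -1) [+x clear] — {cam, divider, drawer_front, rail, runner, stretcher, top}
8. foot@(0, -1, 0) [-y clear] — {cam, divider, drawer_front, foot, rail, runner, stretcher, top}
9. back_panel@(0, -1, 1) [+y clear] — {back_panel, cam, divider, drawer_front, foot, rail, runner, stretcher, top}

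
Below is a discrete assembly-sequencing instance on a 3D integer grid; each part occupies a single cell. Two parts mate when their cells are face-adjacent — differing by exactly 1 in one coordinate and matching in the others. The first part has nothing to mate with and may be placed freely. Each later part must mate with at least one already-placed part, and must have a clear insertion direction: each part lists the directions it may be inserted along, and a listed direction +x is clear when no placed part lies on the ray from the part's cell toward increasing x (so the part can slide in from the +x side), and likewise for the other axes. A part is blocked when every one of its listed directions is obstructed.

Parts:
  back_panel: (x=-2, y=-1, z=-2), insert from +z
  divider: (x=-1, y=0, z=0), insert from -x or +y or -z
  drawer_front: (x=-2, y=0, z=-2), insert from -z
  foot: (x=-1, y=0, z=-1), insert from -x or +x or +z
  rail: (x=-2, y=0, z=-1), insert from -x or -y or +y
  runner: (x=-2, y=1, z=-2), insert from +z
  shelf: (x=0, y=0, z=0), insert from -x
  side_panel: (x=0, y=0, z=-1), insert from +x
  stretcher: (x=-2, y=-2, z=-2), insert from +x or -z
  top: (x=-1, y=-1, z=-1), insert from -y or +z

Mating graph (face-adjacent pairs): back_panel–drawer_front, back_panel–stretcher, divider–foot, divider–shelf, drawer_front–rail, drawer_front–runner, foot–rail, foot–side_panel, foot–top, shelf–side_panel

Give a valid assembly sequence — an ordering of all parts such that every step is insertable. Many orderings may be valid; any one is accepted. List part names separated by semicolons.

1. drawer_front@(-2, 0, -2) [-z clear] — {drawer_front}
2. rail@(-2, 0, -1) [-x clear] — {drawer_front, rail}
3. back_panel@(-2, -1, -2) [+z clear] — {back_panel, drawer_front, rail}
4. runner@(-2, 1, -2) [+z clear] — {back_panel, drawer_front, rail, runner}
5. stretcher@(-2, -2, -2) [+x clear] — {back_panel, drawer_front, rail, runner, stretcher}
6. foot@(-1, 0, -1) [+x clear] — {back_panel, drawer_front, foot, rail, runner, stretcher}
7. top@(-1, -1, -1) [-y clear] — {back_panel, drawer_front, foot, rail, runner, stretcher, top}
8. side_panel@(0, 0, -1) [+x clear] — {back_panel, drawer_front, foot, rail, runner, side_panel, stretcher, top}
9. shelf@(0, 0, 0) [-x clear] — {back_panel, drawer_front, foot, rail, runner, shelf, side_panel, stretcher, top}
10. divider@(-1, 0, 0) [-x clear] — {back_panel, divider, drawer_front, foot, rail, runner, shelf, side_panel, stretcher, top}

drawer_front; rail; back_panel; runner; stretcher; foot; top; side_panel; shelf; divider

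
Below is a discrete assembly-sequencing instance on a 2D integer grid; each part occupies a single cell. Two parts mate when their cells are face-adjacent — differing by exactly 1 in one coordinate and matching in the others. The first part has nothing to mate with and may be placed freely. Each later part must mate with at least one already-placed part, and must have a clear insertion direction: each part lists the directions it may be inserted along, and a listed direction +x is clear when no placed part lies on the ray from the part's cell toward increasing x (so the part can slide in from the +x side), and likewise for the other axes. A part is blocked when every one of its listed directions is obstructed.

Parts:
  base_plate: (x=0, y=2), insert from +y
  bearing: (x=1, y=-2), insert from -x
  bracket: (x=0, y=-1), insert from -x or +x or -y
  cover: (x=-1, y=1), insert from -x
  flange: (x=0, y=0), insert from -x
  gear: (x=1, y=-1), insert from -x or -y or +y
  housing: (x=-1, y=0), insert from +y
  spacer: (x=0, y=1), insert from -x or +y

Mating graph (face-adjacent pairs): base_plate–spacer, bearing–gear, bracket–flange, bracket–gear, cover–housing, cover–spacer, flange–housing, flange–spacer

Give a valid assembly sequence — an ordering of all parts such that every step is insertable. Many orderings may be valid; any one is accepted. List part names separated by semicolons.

1. bracket@(0, -1) [-x clear] — {bracket}
2. gear@(1, -1) [-y clear] — {bracket, gear}
3. bearing@(1, -2) [-x clear] — {bearing, bracket, gear}
4. flange@(0, 0) [-x clear] — {bearing, bracket, flange, gear}
5. housing@(-1, 0) [+y clear] — {bearing, bracket, flange, gear, housing}
6. spacer@(0, 1) [-x clear] — {bearing, bracket, flange, gear, housing, spacer}
7. base_plate@(0, 2) [+y clear] — {base_plate, bearing, bracket, flange, gear, housing, spacer}
8. cover@(-1, 1) [-x clear] — {base_plate, bearing, bracket, cover, flange, gear, housing, spacer}

bracket; gear; bearing; flange; housing; spacer; base_plate; cover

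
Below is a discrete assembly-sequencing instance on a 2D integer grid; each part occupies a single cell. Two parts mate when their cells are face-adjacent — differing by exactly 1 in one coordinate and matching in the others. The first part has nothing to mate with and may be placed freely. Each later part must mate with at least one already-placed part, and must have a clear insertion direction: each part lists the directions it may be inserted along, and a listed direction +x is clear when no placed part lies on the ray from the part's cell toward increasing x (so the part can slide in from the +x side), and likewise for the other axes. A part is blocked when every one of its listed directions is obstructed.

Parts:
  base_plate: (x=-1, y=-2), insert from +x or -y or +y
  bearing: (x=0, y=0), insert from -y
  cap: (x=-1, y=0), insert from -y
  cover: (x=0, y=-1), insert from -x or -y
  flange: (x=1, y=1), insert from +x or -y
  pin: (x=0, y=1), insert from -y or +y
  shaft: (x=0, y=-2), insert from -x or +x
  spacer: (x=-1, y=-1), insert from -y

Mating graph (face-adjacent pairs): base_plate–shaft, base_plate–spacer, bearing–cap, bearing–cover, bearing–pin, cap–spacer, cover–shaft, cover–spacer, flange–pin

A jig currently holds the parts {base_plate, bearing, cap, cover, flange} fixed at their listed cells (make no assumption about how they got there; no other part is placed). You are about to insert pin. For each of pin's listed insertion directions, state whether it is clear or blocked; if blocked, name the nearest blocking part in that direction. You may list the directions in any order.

+y: clear; -y: blocked by bearing

-y: nearest on ray is bearing@(0, 0) ⇒ blocked
+y: ray from pin(0, 1) has no placed part ⇒ clear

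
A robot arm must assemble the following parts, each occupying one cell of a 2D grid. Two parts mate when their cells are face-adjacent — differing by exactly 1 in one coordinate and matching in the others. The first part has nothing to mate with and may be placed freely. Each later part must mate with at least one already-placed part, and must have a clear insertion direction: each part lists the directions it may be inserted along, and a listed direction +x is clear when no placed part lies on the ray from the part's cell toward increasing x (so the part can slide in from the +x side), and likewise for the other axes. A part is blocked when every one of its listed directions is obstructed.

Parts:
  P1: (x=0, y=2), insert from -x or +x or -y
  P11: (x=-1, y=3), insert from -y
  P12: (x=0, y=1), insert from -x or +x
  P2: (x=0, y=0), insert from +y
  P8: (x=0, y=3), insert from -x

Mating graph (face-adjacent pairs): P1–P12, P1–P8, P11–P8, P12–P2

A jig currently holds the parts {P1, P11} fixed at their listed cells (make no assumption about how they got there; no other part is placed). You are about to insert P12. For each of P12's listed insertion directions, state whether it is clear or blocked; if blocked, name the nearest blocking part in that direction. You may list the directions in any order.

+x: clear; -x: clear

-x: ray from P12(0, 1) has no placed part ⇒ clear
+x: ray from P12(0, 1) has no placed part ⇒ clear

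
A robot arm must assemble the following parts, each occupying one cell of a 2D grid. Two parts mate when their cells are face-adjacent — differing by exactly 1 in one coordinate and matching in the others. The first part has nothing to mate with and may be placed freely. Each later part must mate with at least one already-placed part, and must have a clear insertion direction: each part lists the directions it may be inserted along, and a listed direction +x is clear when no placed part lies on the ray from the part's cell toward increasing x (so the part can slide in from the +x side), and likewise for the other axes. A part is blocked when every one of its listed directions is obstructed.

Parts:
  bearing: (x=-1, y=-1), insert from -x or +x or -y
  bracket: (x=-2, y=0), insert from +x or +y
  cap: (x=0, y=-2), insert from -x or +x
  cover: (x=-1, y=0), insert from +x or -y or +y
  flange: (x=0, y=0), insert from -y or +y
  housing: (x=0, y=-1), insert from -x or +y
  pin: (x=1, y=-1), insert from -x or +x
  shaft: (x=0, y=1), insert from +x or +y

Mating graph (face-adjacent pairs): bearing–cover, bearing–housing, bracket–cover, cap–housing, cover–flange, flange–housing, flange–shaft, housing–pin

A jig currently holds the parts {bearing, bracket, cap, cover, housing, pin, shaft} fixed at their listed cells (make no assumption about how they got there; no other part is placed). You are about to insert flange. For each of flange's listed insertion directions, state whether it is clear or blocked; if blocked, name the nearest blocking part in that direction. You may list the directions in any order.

+y: blocked by shaft; -y: blocked by housing

-y: nearest on ray is housing@(0, -1) ⇒ blocked
+y: nearest on ray is shaft@(0, 1) ⇒ blocked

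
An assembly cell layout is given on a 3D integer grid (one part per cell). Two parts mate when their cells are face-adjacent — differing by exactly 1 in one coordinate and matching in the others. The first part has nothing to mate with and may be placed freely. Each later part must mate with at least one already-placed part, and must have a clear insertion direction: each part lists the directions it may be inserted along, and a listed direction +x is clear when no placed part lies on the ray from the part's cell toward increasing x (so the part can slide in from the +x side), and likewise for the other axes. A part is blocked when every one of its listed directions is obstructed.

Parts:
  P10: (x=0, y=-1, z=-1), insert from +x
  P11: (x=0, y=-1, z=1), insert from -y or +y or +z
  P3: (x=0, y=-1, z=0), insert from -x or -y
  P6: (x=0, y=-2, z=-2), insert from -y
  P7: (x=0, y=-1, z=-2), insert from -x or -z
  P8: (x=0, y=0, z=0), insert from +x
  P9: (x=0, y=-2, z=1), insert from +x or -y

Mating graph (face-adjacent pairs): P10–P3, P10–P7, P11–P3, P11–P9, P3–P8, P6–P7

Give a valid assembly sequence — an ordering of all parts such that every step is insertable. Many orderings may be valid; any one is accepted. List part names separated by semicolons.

1. P11@(0, -1, 1) [-y clear] — {P11}
2. P9@(0, -2, 1) [+x clear] — {P11, P9}
3. P3@(0, -1, 0) [-x clear] — {P11, P3, P9}
4. P8@(0, 0, 0) [+x clear] — {P11, P3, P8, P9}
5. P10@(0, -1, -1) [+x clear] — {P10, P11, P3, P8, P9}
6. P7@(0, -1, -2) [-x clear] — {P10, P11, P3, P7, P8, P9}
7. P6@(0, -2, -2) [-y clear] — {P10, P11, P3, P6, P7, P8, P9}

P11; P9; P3; P8; P10; P7; P6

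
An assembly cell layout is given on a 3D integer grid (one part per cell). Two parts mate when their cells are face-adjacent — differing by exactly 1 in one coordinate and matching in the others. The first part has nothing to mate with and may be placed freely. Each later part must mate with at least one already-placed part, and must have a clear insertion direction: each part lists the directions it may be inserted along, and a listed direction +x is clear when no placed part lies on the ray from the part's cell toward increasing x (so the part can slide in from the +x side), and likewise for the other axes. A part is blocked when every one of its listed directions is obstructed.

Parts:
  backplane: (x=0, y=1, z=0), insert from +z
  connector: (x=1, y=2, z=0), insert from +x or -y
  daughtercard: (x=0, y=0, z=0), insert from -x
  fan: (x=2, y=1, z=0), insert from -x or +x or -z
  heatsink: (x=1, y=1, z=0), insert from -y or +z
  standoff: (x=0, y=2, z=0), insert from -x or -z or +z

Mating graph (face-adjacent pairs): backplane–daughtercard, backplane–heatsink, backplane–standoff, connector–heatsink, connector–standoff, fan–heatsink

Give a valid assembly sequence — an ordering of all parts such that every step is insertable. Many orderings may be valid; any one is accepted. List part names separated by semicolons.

1. daughtercard@(0, 0, 0) [-x clear] — {daughtercard}
2. backplane@(0, 1, 0) [+z clear] — {backplane, daughtercard}
3. standoff@(0, 2, 0) [-x clear] — {backplane, daughtercard, standoff}
4. connector@(1, 2, 0) [+x clear] — {backplane, connector, daughtercard, standoff}
5. heatsink@(1, 1, 0) [-y clear] — {backplane, connector, daughtercard, heatsink, standoff}
6. fan@(2, 1, 0) [+x clear] — {backplane, connector, daughtercard, fan, heatsink, standoff}

daughtercard; backplane; standoff; connector; heatsink; fan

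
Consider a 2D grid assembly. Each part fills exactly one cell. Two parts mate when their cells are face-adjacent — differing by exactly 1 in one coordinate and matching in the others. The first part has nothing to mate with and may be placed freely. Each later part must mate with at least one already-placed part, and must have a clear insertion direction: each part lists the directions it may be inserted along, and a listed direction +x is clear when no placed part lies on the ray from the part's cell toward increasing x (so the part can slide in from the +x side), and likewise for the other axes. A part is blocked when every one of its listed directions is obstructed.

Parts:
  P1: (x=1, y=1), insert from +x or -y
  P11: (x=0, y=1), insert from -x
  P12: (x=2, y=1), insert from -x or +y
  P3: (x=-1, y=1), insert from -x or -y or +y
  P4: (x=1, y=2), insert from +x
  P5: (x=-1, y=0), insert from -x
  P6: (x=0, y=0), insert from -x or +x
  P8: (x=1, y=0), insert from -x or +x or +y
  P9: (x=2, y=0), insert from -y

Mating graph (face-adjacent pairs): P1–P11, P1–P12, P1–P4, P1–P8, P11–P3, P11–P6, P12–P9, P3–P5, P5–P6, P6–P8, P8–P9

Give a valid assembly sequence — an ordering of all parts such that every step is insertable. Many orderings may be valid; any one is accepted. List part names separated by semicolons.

P6; P8; P9; P5; P1; P4; P11; P3; P12

1. P6@(0, 0) [-x clear] — {P6}
2. P8@(1, 0) [+x clear] — {P6, P8}
3. P9@(2, 0) [-y clear] — {P6, P8, P9}
4. P5@(-1, 0) [-x clear] — {P5, P6, P8, P9}
5. P1@(1, 1) [+x clear] — {P1, P5, P6, P8, P9}
6. P4@(1, 2) [+x clear] — {P1, P4, P5, P6, P8, P9}
7. P11@(0, 1) [-x clear] — {P1, P11, P4, P5, P6, P8, P9}
8. P3@(-1, 1) [-x clear] — {P1, P11, P3, P4, P5, P6, P8, P9}
9. P12@(2, 1) [+y clear] — {P1, P11, P12, P3, P4, P5, P6, P8, P9}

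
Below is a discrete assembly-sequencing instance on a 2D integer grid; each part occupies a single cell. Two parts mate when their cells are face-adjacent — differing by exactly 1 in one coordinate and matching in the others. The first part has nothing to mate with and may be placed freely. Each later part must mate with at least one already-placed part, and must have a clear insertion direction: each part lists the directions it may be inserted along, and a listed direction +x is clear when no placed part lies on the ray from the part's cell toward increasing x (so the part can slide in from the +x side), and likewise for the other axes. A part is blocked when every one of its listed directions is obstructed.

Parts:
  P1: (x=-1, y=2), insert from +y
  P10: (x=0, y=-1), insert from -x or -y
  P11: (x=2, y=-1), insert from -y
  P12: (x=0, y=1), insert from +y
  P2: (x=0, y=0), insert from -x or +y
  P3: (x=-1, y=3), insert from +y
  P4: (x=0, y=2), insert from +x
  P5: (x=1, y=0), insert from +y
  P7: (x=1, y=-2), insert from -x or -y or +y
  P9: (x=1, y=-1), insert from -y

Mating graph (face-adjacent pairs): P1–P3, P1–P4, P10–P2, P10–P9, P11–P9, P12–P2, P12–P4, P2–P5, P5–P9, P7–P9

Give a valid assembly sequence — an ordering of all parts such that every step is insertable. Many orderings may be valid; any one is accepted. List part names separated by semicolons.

P2; P10; P9; P11; P12; P4; P1; P3; P5; P7

1. P2@(0, 0) [-x clear] — {P2}
2. P10@(0, -1) [-x clear] — {P10, P2}
3. P9@(1, -1) [-y clear] — {P10, P2, P9}
4. P11@(2, -1) [-y clear] — {P10, P11, P2, P9}
5. P12@(0, 1) [+y clear] — {P10, P11, P12, P2, P9}
6. P4@(0, 2) [+x clear] — {P10, P11, P12, P2, P4, P9}
7. P1@(-1, 2) [+y clear] — {P1, P10, P11, P12, P2, P4, P9}
8. P3@(-1, 3) [+y clear] — {P1, P10, P11, P12, P2, P3, P4, P9}
9. P5@(1, 0) [+y clear] — {P1, P10, P11, P12, P2, P3, P4, P5, P9}
10. P7@(1, -2) [-x clear] — {P1, P10, P11, P12, P2, P3, P4, P5, P7, P9}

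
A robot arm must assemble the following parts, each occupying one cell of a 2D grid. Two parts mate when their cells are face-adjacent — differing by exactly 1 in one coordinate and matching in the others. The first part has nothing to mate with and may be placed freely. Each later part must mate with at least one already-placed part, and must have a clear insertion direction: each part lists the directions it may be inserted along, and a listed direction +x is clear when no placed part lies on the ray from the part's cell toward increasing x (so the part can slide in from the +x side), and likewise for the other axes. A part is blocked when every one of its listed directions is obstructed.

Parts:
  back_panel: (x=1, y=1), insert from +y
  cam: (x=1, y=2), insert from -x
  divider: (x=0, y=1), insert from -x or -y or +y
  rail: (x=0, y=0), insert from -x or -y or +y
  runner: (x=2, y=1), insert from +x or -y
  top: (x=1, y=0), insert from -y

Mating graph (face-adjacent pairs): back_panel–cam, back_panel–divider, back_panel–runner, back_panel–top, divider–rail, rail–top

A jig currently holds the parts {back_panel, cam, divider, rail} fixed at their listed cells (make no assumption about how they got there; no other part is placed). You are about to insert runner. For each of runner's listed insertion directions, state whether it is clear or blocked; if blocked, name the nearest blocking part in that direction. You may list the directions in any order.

+x: clear; -y: clear

+x: ray from runner(2, 1) has no placed part ⇒ clear
-y: ray from runner(2, 1) has no placed part ⇒ clear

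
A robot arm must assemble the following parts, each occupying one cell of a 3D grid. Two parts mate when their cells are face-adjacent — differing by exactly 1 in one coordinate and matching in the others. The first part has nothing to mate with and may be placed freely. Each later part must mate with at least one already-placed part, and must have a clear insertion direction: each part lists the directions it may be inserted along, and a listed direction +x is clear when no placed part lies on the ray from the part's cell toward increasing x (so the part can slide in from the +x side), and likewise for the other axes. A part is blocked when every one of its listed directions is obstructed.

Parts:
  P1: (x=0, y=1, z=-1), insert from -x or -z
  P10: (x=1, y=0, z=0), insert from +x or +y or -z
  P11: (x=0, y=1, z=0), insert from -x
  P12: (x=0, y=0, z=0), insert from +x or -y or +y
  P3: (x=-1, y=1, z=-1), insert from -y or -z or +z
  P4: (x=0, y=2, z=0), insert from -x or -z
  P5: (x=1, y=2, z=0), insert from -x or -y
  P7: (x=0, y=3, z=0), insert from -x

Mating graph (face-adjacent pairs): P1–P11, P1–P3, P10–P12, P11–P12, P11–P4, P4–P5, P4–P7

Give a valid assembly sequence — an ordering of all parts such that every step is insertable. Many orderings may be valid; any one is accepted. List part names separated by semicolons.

P12; P11; P4; P5; P1; P3; P7; P10

1. P12@(0, 0, 0) [+x clear] — {P12}
2. P11@(0, 1, 0) [-x clear] — {P11, P12}
3. P4@(0, 2, 0) [-x clear] — {P11, P12, P4}
4. P5@(1, 2, 0) [-y clear] — {P11, P12, P4, P5}
5. P1@(0, 1, -1) [-x clear] — {P1, P11, P12, P4, P5}
6. P3@(-1, 1, -1) [-y clear] — {P1, P11, P12, P3, P4, P5}
7. P7@(0, 3, 0) [-x clear] — {P1, P11, P12, P3, P4, P5, P7}
8. P10@(1, 0, 0) [+x clear] — {P1, P10, P11, P12, P3, P4, P5, P7}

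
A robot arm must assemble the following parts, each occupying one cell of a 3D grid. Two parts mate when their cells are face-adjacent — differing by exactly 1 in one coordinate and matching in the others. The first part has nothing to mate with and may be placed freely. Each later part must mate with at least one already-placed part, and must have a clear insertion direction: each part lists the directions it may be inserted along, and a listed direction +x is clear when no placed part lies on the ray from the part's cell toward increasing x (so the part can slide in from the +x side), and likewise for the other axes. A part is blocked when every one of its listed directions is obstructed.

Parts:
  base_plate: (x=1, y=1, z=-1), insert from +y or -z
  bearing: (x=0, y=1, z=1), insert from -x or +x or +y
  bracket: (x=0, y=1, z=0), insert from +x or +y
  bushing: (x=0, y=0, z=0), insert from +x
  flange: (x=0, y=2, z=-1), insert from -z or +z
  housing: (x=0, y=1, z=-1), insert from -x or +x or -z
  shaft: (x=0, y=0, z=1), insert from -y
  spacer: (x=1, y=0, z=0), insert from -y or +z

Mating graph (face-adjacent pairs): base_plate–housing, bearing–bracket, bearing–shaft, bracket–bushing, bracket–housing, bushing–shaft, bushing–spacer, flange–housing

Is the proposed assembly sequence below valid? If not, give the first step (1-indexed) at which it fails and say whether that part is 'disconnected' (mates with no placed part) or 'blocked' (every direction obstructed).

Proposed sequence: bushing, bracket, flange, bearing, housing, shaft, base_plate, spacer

1. bushing@(0, 0, 0) [+x clear] — {bushing}
2. bracket@(0, 1, 0) [+x clear] — {bracket, bushing}
3. flange@(0, 2, -1) — no placed neighbour ⇒ disconnected

Invalid at step 3 (disconnected)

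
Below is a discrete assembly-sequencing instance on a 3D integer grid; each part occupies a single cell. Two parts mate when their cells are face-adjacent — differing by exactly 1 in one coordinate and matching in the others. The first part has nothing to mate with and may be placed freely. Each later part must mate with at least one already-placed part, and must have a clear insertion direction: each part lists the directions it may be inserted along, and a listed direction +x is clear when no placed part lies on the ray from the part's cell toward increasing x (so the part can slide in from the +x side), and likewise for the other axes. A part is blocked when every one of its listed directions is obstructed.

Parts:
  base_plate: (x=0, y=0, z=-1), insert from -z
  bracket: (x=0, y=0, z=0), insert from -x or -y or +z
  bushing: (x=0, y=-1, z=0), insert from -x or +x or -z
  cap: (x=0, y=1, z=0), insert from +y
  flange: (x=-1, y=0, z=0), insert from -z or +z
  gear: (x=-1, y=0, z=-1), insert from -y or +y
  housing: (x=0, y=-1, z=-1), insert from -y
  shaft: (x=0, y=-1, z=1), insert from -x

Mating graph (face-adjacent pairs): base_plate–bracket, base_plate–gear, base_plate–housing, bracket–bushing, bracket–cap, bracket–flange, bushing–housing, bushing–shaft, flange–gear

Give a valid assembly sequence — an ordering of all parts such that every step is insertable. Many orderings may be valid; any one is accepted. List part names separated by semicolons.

cap; bracket; bushing; housing; base_plate; gear; shaft; flange

1. cap@(0, 1, 0) [+y clear] — {cap}
2. bracket@(0, 0, 0) [-x clear] — {bracket, cap}
3. bushing@(0, -1, 0) [-x clear] — {bracket, bushing, cap}
4. housing@(0, -1, -1) [-y clear] — {bracket, bushing, cap, housing}
5. base_plate@(0, 0, -1) [-z clear] — {base_plate, bracket, bushing, cap, housing}
6. gear@(-1, 0, -1) [-y clear] — {base_plate, bracket, bushing, cap, gear, housing}
7. shaft@(0, -1, 1) [-x clear] — {base_plate, bracket, bushing, cap, gear, housing, shaft}
8. flange@(-1, 0, 0) [+z clear] — {base_plate, bracket, bushing, cap, flange, gear, housing, shaft}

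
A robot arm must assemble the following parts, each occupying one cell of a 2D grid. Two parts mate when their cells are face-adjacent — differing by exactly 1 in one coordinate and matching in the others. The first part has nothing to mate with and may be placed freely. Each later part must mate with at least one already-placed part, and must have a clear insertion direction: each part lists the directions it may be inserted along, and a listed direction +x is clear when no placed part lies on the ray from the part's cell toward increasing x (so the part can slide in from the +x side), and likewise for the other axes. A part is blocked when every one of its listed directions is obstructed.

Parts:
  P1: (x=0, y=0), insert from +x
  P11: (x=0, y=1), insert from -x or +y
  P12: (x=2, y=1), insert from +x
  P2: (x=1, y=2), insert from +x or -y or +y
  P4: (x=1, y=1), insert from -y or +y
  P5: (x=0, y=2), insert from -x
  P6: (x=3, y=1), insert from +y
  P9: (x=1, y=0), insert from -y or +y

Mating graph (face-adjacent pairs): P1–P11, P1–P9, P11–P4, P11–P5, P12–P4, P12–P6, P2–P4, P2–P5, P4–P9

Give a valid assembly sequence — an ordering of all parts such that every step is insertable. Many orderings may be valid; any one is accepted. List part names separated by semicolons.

1. P11@(0, 1) [-x clear] — {P11}
2. P4@(1, 1) [-y clear] — {P11, P4}
3. P2@(1, 2) [+x clear] — {P11, P2, P4}
4. P12@(2, 1) [+x clear] — {P11, P12, P2, P4}
5. P6@(3, 1) [+y clear] — {P11, P12, P2, P4, P6}
6. P1@(0, 0) [+x clear] — {P1, P11, P12, P2, P4, P6}
7. P9@(1, 0) [-y clear] — {P1, P11, P12, P2, P4, P6, P9}
8. P5@(0, 2) [-x clear] — {P1, P11, P12, P2, P4, P5, P6, P9}

P11; P4; P2; P12; P6; P1; P9; P5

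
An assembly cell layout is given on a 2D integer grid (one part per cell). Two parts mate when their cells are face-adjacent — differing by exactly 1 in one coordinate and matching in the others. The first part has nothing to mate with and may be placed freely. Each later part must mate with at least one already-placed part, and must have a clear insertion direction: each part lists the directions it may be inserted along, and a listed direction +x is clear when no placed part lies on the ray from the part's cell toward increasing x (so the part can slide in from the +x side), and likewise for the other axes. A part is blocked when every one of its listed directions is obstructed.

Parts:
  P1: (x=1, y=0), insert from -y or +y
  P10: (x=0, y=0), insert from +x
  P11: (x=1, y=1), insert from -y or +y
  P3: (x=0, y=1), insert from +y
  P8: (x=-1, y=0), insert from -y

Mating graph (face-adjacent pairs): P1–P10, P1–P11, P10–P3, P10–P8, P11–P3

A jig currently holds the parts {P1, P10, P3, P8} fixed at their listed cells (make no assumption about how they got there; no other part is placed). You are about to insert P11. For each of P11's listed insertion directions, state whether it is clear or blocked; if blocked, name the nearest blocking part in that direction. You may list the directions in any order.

-y: nearest on ray is P1@(1, 0) ⇒ blocked
+y: ray from P11(1, 1) has no placed part ⇒ clear

+y: clear; -y: blocked by P1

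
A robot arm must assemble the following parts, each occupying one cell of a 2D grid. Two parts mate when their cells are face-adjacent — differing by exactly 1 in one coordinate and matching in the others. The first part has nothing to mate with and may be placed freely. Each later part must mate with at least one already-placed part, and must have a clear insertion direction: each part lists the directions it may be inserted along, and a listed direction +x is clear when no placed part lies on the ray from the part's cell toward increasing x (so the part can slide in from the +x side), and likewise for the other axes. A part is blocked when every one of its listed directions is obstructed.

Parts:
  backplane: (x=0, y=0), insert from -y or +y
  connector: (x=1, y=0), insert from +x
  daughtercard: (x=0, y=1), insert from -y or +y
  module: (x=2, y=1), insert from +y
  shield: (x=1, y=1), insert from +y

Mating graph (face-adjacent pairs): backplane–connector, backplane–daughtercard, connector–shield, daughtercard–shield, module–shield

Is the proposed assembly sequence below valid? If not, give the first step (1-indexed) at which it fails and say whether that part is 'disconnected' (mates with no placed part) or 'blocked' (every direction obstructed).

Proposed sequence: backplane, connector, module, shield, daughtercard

Invalid at step 3 (disconnected)

1. backplane@(0, 0) [-y clear] — {backplane}
2. connector@(1, 0) [+x clear] — {backplane, connector}
3. module@(2, 1) — no placed neighbour ⇒ disconnected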